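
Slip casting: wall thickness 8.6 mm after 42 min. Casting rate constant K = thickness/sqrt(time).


K = 8.6 / sqrt(42) = 8.6 / 6.4807 = 1.327 mm/min^0.5

1.327


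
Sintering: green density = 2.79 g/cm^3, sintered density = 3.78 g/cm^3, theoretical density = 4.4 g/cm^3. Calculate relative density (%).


Relative = 3.78 / 4.4 * 100 = 85.9%

85.9


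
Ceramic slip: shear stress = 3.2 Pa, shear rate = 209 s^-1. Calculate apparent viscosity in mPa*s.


eta = tau/gamma * 1000 = 3.2/209 * 1000 = 15.3 mPa*s

15.3


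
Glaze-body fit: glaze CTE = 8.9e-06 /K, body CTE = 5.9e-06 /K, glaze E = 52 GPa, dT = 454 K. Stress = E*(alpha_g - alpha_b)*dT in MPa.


Stress = 52*1000*(8.9e-06 - 5.9e-06)*454 = 70.8 MPa

70.8


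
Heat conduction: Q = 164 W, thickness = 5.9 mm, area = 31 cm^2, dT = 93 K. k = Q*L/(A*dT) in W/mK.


k = 164*5.9/1000/(31/10000*93) = 3.36 W/mK

3.36


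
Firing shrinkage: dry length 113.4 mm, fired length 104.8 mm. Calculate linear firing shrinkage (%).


FS = (113.4 - 104.8) / 113.4 * 100 = 7.58%

7.58


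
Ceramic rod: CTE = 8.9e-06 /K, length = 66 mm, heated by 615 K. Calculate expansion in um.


dL = 8.9e-06 * 66 * 615 * 1000 = 361.251 um

361.251


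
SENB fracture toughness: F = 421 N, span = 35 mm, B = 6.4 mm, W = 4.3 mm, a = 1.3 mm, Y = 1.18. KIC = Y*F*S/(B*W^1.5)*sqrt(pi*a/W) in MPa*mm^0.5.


KIC = 1.18*421*35/(6.4*4.3^1.5)*sqrt(pi*1.3/4.3) = 296.94

296.94


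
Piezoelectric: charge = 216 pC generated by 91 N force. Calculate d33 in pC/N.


d33 = 216 / 91 = 2.4 pC/N

2.4


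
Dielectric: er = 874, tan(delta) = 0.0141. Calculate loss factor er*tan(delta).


Loss = 874 * 0.0141 = 12.323

12.323


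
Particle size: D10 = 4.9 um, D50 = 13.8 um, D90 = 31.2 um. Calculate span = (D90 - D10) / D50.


Span = (31.2 - 4.9) / 13.8 = 26.3 / 13.8 = 1.906

1.906


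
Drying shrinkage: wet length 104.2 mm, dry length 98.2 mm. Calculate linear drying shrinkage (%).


DS = (104.2 - 98.2) / 104.2 * 100 = 5.76%

5.76


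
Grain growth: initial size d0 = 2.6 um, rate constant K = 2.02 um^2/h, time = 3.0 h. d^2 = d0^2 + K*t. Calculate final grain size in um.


d^2 = 2.6^2 + 2.02*3.0 = 12.82
d = sqrt(12.82) = 3.58 um

3.58


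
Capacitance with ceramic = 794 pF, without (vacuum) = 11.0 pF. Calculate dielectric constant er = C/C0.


er = 794 / 11.0 = 72.18

72.18


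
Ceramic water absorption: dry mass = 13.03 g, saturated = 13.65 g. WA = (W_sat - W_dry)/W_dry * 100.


WA = (13.65 - 13.03) / 13.03 * 100 = 4.76%

4.76


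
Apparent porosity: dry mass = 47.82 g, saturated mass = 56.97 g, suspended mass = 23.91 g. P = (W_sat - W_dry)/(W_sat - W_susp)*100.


P = (56.97 - 47.82) / (56.97 - 23.91) * 100 = 9.15 / 33.06 * 100 = 27.7%

27.7


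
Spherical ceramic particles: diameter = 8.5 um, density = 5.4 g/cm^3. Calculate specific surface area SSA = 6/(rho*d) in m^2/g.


SSA = 6 / (5.4 * 8.5) = 0.131 m^2/g

0.131


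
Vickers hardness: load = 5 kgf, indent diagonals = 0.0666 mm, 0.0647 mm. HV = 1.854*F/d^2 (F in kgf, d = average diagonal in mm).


d_avg = (0.0666+0.0647)/2 = 0.06565 mm
HV = 1.854*5/0.06565^2 = 2151

2151


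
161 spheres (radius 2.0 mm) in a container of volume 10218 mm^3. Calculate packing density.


V_sphere = 4/3*pi*2.0^3 = 33.5103 mm^3
Total V = 161*33.5103 = 5395.1583 mm^3
PD = 5395.1583 / 10218 = 0.528

0.528


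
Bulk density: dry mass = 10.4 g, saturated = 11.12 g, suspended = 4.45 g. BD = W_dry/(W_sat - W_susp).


BD = 10.4 / (11.12 - 4.45) = 10.4 / 6.67 = 1.559 g/cm^3

1.559


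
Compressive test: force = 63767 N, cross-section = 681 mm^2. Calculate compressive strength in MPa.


CS = 63767 / 681 = 93.6 MPa

93.6


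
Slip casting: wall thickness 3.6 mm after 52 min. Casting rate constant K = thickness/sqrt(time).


K = 3.6 / sqrt(52) = 3.6 / 7.2111 = 0.499 mm/min^0.5

0.499


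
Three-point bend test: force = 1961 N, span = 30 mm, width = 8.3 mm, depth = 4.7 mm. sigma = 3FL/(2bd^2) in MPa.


sigma = 3*1961*30/(2*8.3*4.7^2) = 481.3 MPa

481.3


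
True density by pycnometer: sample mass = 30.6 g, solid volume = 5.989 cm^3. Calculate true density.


TD = 30.6 / 5.989 = 5.109 g/cm^3

5.109


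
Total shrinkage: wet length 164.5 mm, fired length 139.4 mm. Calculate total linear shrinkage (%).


TS = (164.5 - 139.4) / 164.5 * 100 = 15.26%

15.26


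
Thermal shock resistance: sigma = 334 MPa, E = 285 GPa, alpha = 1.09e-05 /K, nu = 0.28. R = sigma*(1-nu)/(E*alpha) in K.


R = 334*(1-0.28)/(285*1000*1.09e-05) = 77 K

77


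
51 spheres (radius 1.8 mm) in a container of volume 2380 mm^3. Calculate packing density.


V_sphere = 4/3*pi*1.8^3 = 24.429 mm^3
Total V = 51*24.429 = 1245.879 mm^3
PD = 1245.879 / 2380 = 0.523

0.523


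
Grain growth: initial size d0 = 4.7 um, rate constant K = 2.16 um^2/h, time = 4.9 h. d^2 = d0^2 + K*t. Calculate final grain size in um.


d^2 = 4.7^2 + 2.16*4.9 = 32.674
d = sqrt(32.674) = 5.72 um

5.72


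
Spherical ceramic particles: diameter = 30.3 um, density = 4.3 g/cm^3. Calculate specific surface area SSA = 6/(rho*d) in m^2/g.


SSA = 6 / (4.3 * 30.3) = 0.046 m^2/g

0.046


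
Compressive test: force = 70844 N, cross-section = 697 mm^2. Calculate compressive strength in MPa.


CS = 70844 / 697 = 101.6 MPa

101.6


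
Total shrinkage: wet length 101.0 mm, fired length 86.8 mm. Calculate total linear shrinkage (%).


TS = (101.0 - 86.8) / 101.0 * 100 = 14.06%

14.06


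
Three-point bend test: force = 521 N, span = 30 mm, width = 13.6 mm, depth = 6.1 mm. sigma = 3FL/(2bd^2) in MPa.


sigma = 3*521*30/(2*13.6*6.1^2) = 46.3 MPa

46.3


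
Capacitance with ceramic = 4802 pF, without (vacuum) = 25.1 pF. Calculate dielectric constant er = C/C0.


er = 4802 / 25.1 = 191.31

191.31


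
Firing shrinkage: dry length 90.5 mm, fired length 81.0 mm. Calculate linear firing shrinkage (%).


FS = (90.5 - 81.0) / 90.5 * 100 = 10.5%

10.5


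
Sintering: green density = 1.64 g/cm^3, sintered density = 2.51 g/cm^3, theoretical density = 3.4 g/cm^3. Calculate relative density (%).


Relative = 2.51 / 3.4 * 100 = 73.8%

73.8


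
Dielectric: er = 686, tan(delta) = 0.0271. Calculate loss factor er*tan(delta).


Loss = 686 * 0.0271 = 18.591

18.591


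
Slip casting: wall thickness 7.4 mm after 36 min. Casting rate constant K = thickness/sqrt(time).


K = 7.4 / sqrt(36) = 7.4 / 6.0 = 1.233 mm/min^0.5

1.233


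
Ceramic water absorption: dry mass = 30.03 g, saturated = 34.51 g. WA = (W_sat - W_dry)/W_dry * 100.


WA = (34.51 - 30.03) / 30.03 * 100 = 14.92%

14.92


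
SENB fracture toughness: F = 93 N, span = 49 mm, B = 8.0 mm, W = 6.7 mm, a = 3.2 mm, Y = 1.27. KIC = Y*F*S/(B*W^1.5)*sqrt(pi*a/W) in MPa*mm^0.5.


KIC = 1.27*93*49/(8.0*6.7^1.5)*sqrt(pi*3.2/6.7) = 51.1

51.1


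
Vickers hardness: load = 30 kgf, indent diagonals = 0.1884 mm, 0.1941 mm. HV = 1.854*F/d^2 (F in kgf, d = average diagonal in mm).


d_avg = (0.1884+0.1941)/2 = 0.19125 mm
HV = 1.854*30/0.19125^2 = 1521

1521


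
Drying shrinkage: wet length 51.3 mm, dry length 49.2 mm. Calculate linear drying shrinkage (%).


DS = (51.3 - 49.2) / 51.3 * 100 = 4.09%

4.09


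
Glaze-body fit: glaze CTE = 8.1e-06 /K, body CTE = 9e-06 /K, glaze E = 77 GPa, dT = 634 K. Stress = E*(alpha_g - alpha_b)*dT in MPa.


Stress = 77*1000*(8.1e-06 - 9e-06)*634 = -43.9 MPa

-43.9


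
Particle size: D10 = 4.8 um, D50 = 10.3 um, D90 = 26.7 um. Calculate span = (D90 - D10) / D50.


Span = (26.7 - 4.8) / 10.3 = 21.9 / 10.3 = 2.126

2.126


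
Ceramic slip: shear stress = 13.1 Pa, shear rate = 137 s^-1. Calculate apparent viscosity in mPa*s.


eta = tau/gamma * 1000 = 13.1/137 * 1000 = 95.6 mPa*s

95.6


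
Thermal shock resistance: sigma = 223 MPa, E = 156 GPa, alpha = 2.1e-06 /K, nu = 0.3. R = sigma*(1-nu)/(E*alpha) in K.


R = 223*(1-0.3)/(156*1000*2.1e-06) = 476 K

476


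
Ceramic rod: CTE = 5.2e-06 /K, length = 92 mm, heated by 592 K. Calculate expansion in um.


dL = 5.2e-06 * 92 * 592 * 1000 = 283.213 um

283.213


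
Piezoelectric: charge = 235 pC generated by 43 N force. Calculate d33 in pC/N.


d33 = 235 / 43 = 5.5 pC/N

5.5


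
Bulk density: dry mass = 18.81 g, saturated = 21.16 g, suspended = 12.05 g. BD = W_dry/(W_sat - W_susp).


BD = 18.81 / (21.16 - 12.05) = 18.81 / 9.11 = 2.065 g/cm^3

2.065


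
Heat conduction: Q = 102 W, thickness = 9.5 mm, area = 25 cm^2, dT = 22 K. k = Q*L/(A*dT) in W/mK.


k = 102*9.5/1000/(25/10000*22) = 17.62 W/mK

17.62


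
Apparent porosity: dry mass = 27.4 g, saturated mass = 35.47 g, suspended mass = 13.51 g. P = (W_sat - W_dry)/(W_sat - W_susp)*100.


P = (35.47 - 27.4) / (35.47 - 13.51) * 100 = 8.07 / 21.96 * 100 = 36.7%

36.7


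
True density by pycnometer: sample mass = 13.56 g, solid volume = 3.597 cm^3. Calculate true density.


TD = 13.56 / 3.597 = 3.77 g/cm^3

3.77


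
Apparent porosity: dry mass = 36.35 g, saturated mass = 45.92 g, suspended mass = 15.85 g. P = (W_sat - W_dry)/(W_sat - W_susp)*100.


P = (45.92 - 36.35) / (45.92 - 15.85) * 100 = 9.57 / 30.07 * 100 = 31.8%

31.8


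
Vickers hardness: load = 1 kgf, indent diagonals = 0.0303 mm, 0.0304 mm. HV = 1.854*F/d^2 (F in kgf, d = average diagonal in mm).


d_avg = (0.0303+0.0304)/2 = 0.03035 mm
HV = 1.854*1/0.03035^2 = 2013

2013


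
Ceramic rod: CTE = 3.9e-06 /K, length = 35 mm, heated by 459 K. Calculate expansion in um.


dL = 3.9e-06 * 35 * 459 * 1000 = 62.654 um

62.654


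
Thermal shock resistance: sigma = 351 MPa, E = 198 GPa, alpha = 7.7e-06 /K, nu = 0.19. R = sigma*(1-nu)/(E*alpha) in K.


R = 351*(1-0.19)/(198*1000*7.7e-06) = 186 K

186


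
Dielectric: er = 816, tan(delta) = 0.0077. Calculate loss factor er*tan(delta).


Loss = 816 * 0.0077 = 6.283

6.283


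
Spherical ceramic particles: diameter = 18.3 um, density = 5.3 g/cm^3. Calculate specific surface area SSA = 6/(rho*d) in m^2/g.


SSA = 6 / (5.3 * 18.3) = 0.062 m^2/g

0.062


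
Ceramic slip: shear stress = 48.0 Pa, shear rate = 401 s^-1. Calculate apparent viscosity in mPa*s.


eta = tau/gamma * 1000 = 48.0/401 * 1000 = 119.7 mPa*s

119.7


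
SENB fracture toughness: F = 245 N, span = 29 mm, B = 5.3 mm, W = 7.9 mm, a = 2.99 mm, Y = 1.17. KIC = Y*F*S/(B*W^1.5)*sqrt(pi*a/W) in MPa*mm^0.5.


KIC = 1.17*245*29/(5.3*7.9^1.5)*sqrt(pi*2.99/7.9) = 77.02

77.02


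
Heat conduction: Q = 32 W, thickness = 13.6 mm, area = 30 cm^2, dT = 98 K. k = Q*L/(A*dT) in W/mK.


k = 32*13.6/1000/(30/10000*98) = 1.48 W/mK

1.48


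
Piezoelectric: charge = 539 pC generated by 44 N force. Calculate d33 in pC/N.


d33 = 539 / 44 = 12.3 pC/N

12.3


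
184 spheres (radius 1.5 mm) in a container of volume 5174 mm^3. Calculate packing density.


V_sphere = 4/3*pi*1.5^3 = 14.1372 mm^3
Total V = 184*14.1372 = 2601.2448 mm^3
PD = 2601.2448 / 5174 = 0.503

0.503


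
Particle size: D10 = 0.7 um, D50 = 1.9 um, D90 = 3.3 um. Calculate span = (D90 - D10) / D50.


Span = (3.3 - 0.7) / 1.9 = 2.6 / 1.9 = 1.368

1.368


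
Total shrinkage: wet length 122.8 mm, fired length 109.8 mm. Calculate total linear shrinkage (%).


TS = (122.8 - 109.8) / 122.8 * 100 = 10.59%

10.59


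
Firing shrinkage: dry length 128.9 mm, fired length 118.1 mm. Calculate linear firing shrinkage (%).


FS = (128.9 - 118.1) / 128.9 * 100 = 8.38%

8.38


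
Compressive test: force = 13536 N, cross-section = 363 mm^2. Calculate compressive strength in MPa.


CS = 13536 / 363 = 37.3 MPa

37.3


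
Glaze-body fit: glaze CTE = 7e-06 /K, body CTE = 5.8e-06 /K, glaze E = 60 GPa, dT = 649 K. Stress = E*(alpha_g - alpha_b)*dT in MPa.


Stress = 60*1000*(7e-06 - 5.8e-06)*649 = 46.7 MPa

46.7


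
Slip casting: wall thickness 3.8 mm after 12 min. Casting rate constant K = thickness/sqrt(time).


K = 3.8 / sqrt(12) = 3.8 / 3.4641 = 1.097 mm/min^0.5

1.097


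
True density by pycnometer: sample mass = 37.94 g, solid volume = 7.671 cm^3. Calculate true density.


TD = 37.94 / 7.671 = 4.946 g/cm^3

4.946


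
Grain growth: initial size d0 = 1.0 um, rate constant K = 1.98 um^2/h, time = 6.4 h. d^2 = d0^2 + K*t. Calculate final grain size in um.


d^2 = 1.0^2 + 1.98*6.4 = 13.672
d = sqrt(13.672) = 3.7 um

3.7


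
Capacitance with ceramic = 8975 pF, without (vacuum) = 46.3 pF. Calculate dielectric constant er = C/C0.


er = 8975 / 46.3 = 193.84

193.84


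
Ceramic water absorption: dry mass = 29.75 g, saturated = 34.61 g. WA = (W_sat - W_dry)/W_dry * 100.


WA = (34.61 - 29.75) / 29.75 * 100 = 16.34%

16.34


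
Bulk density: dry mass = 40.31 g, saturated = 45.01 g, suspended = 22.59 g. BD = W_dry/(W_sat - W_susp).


BD = 40.31 / (45.01 - 22.59) = 40.31 / 22.42 = 1.798 g/cm^3

1.798


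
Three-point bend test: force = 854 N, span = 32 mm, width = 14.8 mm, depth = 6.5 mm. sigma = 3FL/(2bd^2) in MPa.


sigma = 3*854*32/(2*14.8*6.5^2) = 65.6 MPa

65.6


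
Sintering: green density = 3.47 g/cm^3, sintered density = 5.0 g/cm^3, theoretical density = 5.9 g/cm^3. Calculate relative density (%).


Relative = 5.0 / 5.9 * 100 = 84.7%

84.7


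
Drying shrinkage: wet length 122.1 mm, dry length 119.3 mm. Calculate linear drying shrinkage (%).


DS = (122.1 - 119.3) / 122.1 * 100 = 2.29%

2.29


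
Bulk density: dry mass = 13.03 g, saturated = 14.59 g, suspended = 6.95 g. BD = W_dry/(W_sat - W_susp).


BD = 13.03 / (14.59 - 6.95) = 13.03 / 7.64 = 1.705 g/cm^3

1.705


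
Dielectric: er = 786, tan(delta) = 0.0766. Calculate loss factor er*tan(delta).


Loss = 786 * 0.0766 = 60.208

60.208


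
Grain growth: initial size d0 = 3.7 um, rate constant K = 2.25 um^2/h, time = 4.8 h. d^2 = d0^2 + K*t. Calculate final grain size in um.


d^2 = 3.7^2 + 2.25*4.8 = 24.49
d = sqrt(24.49) = 4.95 um

4.95


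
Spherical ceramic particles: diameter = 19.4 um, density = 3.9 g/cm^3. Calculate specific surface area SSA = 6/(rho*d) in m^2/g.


SSA = 6 / (3.9 * 19.4) = 0.079 m^2/g

0.079


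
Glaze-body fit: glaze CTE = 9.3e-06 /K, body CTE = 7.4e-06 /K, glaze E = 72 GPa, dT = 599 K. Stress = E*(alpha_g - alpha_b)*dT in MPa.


Stress = 72*1000*(9.3e-06 - 7.4e-06)*599 = 81.9 MPa

81.9


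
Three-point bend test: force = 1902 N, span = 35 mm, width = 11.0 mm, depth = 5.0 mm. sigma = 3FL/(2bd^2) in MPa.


sigma = 3*1902*35/(2*11.0*5.0^2) = 363.1 MPa

363.1


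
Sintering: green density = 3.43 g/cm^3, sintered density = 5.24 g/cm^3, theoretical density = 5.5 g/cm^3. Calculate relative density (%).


Relative = 5.24 / 5.5 * 100 = 95.3%

95.3


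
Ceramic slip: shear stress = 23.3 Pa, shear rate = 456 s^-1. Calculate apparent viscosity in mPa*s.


eta = tau/gamma * 1000 = 23.3/456 * 1000 = 51.1 mPa*s

51.1


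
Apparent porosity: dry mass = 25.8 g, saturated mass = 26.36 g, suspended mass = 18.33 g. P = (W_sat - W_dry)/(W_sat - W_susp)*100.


P = (26.36 - 25.8) / (26.36 - 18.33) * 100 = 0.56 / 8.03 * 100 = 7.0%

7.0


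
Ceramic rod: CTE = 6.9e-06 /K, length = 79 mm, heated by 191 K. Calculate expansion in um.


dL = 6.9e-06 * 79 * 191 * 1000 = 104.114 um

104.114


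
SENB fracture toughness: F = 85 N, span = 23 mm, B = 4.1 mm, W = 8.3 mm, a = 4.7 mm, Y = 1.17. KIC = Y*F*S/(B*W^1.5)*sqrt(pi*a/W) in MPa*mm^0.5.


KIC = 1.17*85*23/(4.1*8.3^1.5)*sqrt(pi*4.7/8.3) = 31.12

31.12


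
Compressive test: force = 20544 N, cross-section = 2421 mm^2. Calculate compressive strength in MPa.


CS = 20544 / 2421 = 8.5 MPa

8.5


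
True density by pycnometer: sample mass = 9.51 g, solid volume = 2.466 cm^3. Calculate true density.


TD = 9.51 / 2.466 = 3.856 g/cm^3

3.856


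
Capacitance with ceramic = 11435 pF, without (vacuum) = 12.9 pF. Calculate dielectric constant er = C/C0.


er = 11435 / 12.9 = 886.43

886.43


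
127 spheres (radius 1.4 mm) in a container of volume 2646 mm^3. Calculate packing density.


V_sphere = 4/3*pi*1.4^3 = 11.494 mm^3
Total V = 127*11.494 = 1459.738 mm^3
PD = 1459.738 / 2646 = 0.552

0.552


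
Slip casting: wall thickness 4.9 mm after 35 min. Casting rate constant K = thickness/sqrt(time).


K = 4.9 / sqrt(35) = 4.9 / 5.9161 = 0.828 mm/min^0.5

0.828


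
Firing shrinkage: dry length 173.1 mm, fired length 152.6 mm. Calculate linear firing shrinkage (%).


FS = (173.1 - 152.6) / 173.1 * 100 = 11.84%

11.84


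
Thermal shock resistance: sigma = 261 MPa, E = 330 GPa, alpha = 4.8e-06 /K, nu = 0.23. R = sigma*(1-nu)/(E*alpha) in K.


R = 261*(1-0.23)/(330*1000*4.8e-06) = 127 K

127


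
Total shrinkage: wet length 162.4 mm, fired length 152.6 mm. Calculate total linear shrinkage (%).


TS = (162.4 - 152.6) / 162.4 * 100 = 6.03%

6.03


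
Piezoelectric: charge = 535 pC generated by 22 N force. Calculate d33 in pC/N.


d33 = 535 / 22 = 24.3 pC/N

24.3


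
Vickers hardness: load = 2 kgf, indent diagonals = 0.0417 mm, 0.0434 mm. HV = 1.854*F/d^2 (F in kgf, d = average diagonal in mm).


d_avg = (0.0417+0.0434)/2 = 0.04255 mm
HV = 1.854*2/0.04255^2 = 2048

2048


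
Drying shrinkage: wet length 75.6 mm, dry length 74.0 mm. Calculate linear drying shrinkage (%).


DS = (75.6 - 74.0) / 75.6 * 100 = 2.12%

2.12


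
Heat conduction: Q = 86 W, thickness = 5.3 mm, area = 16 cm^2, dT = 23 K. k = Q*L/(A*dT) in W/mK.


k = 86*5.3/1000/(16/10000*23) = 12.39 W/mK

12.39


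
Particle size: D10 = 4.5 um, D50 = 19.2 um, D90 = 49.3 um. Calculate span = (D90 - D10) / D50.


Span = (49.3 - 4.5) / 19.2 = 44.8 / 19.2 = 2.333

2.333


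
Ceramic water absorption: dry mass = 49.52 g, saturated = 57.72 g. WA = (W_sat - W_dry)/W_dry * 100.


WA = (57.72 - 49.52) / 49.52 * 100 = 16.56%

16.56


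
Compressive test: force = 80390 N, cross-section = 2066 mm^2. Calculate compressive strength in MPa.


CS = 80390 / 2066 = 38.9 MPa

38.9


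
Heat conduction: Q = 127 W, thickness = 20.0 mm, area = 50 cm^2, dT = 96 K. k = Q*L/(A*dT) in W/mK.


k = 127*20.0/1000/(50/10000*96) = 5.29 W/mK

5.29


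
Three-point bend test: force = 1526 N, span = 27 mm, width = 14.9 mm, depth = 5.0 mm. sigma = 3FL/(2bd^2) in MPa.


sigma = 3*1526*27/(2*14.9*5.0^2) = 165.9 MPa

165.9


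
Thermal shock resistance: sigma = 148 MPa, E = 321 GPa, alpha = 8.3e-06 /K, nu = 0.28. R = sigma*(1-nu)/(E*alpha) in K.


R = 148*(1-0.28)/(321*1000*8.3e-06) = 40 K

40


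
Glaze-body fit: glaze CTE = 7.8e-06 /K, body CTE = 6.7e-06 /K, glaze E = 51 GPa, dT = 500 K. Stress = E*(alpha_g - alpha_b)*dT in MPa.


Stress = 51*1000*(7.8e-06 - 6.7e-06)*500 = 28.1 MPa

28.1


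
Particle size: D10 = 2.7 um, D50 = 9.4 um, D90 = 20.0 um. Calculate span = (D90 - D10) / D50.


Span = (20.0 - 2.7) / 9.4 = 17.3 / 9.4 = 1.84

1.84


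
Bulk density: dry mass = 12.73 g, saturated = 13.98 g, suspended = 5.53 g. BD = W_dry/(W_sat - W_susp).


BD = 12.73 / (13.98 - 5.53) = 12.73 / 8.45 = 1.507 g/cm^3

1.507


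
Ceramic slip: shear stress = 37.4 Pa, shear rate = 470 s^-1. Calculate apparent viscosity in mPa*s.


eta = tau/gamma * 1000 = 37.4/470 * 1000 = 79.6 mPa*s

79.6


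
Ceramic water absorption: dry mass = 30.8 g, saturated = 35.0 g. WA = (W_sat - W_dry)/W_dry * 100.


WA = (35.0 - 30.8) / 30.8 * 100 = 13.64%

13.64


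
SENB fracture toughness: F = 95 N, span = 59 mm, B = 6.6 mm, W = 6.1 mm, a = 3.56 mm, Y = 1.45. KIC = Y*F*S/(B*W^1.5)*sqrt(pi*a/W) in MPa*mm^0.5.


KIC = 1.45*95*59/(6.6*6.1^1.5)*sqrt(pi*3.56/6.1) = 110.67

110.67


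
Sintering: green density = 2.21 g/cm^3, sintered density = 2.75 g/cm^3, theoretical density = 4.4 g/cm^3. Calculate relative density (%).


Relative = 2.75 / 4.4 * 100 = 62.5%

62.5


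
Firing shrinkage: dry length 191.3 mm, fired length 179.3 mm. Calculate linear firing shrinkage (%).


FS = (191.3 - 179.3) / 191.3 * 100 = 6.27%

6.27


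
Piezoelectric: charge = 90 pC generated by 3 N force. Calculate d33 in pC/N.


d33 = 90 / 3 = 30.0 pC/N

30.0


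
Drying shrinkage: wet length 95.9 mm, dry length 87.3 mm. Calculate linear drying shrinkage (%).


DS = (95.9 - 87.3) / 95.9 * 100 = 8.97%

8.97


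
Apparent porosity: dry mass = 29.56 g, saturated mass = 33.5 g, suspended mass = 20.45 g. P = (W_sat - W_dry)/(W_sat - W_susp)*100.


P = (33.5 - 29.56) / (33.5 - 20.45) * 100 = 3.94 / 13.05 * 100 = 30.2%

30.2


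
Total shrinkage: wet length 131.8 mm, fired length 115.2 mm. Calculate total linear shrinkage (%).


TS = (131.8 - 115.2) / 131.8 * 100 = 12.59%

12.59


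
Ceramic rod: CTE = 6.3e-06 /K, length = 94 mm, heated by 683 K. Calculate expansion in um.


dL = 6.3e-06 * 94 * 683 * 1000 = 404.473 um

404.473


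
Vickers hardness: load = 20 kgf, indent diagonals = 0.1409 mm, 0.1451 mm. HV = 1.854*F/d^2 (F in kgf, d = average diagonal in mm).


d_avg = (0.1409+0.1451)/2 = 0.143 mm
HV = 1.854*20/0.143^2 = 1813

1813


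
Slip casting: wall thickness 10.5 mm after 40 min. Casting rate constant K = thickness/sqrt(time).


K = 10.5 / sqrt(40) = 10.5 / 6.3246 = 1.66 mm/min^0.5

1.66


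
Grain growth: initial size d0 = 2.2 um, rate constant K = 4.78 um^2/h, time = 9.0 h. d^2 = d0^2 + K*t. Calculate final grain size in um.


d^2 = 2.2^2 + 4.78*9.0 = 47.86
d = sqrt(47.86) = 6.92 um

6.92


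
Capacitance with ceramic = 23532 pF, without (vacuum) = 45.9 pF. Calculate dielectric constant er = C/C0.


er = 23532 / 45.9 = 512.68

512.68


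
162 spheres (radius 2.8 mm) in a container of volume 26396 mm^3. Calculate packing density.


V_sphere = 4/3*pi*2.8^3 = 91.9523 mm^3
Total V = 162*91.9523 = 14896.2726 mm^3
PD = 14896.2726 / 26396 = 0.564

0.564


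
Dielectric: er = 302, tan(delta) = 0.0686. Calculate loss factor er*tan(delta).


Loss = 302 * 0.0686 = 20.717

20.717


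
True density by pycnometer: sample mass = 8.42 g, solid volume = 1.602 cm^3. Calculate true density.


TD = 8.42 / 1.602 = 5.256 g/cm^3

5.256


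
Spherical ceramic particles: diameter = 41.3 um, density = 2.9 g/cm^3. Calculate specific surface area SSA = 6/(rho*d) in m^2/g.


SSA = 6 / (2.9 * 41.3) = 0.05 m^2/g

0.05


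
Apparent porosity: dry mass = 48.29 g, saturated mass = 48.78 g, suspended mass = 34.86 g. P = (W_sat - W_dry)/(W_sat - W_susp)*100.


P = (48.78 - 48.29) / (48.78 - 34.86) * 100 = 0.49 / 13.92 * 100 = 3.5%

3.5


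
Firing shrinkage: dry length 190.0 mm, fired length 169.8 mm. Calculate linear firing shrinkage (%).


FS = (190.0 - 169.8) / 190.0 * 100 = 10.63%

10.63


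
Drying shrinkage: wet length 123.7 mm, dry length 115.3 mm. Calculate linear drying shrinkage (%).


DS = (123.7 - 115.3) / 123.7 * 100 = 6.79%

6.79


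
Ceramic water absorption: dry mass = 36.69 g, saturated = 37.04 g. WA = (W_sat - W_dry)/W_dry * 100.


WA = (37.04 - 36.69) / 36.69 * 100 = 0.95%

0.95


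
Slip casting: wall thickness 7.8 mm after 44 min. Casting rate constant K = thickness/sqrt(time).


K = 7.8 / sqrt(44) = 7.8 / 6.6332 = 1.176 mm/min^0.5

1.176


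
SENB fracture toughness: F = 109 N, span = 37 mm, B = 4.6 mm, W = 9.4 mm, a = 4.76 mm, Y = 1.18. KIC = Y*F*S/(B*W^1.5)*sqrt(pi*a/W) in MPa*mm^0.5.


KIC = 1.18*109*37/(4.6*9.4^1.5)*sqrt(pi*4.76/9.4) = 45.28

45.28


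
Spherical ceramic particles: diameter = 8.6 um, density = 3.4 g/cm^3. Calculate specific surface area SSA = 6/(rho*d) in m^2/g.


SSA = 6 / (3.4 * 8.6) = 0.205 m^2/g

0.205


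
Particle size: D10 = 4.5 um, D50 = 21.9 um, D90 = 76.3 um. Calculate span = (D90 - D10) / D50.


Span = (76.3 - 4.5) / 21.9 = 71.8 / 21.9 = 3.279

3.279


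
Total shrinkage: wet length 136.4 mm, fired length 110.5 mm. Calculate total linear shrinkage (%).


TS = (136.4 - 110.5) / 136.4 * 100 = 18.99%

18.99


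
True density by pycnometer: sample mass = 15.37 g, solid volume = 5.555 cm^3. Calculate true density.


TD = 15.37 / 5.555 = 2.767 g/cm^3

2.767


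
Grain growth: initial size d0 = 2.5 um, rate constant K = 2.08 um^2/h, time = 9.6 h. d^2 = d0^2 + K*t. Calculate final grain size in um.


d^2 = 2.5^2 + 2.08*9.6 = 26.218
d = sqrt(26.218) = 5.12 um

5.12


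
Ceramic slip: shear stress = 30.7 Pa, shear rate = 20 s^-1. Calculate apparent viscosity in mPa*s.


eta = tau/gamma * 1000 = 30.7/20 * 1000 = 1535.0 mPa*s

1535.0


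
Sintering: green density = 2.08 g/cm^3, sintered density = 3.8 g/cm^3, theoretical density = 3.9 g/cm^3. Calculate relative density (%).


Relative = 3.8 / 3.9 * 100 = 97.4%

97.4


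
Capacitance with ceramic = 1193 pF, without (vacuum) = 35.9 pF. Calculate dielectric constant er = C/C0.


er = 1193 / 35.9 = 33.23

33.23


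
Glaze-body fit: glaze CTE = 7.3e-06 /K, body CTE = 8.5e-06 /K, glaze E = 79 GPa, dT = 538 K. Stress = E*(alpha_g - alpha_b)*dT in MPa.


Stress = 79*1000*(7.3e-06 - 8.5e-06)*538 = -51.0 MPa

-51.0


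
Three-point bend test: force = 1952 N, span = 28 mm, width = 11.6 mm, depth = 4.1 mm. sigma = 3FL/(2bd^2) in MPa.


sigma = 3*1952*28/(2*11.6*4.1^2) = 420.4 MPa

420.4


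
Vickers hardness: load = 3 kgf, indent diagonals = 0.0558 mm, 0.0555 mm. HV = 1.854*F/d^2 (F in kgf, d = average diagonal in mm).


d_avg = (0.0558+0.0555)/2 = 0.05565 mm
HV = 1.854*3/0.05565^2 = 1796

1796


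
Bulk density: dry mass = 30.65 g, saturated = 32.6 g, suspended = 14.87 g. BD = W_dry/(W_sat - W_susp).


BD = 30.65 / (32.6 - 14.87) = 30.65 / 17.73 = 1.729 g/cm^3

1.729


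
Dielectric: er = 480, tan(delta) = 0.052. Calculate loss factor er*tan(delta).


Loss = 480 * 0.052 = 24.96

24.96


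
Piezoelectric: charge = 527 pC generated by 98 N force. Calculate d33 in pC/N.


d33 = 527 / 98 = 5.4 pC/N

5.4


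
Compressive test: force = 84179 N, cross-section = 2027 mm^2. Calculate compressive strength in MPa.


CS = 84179 / 2027 = 41.5 MPa

41.5


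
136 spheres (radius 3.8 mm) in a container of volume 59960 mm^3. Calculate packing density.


V_sphere = 4/3*pi*3.8^3 = 229.8473 mm^3
Total V = 136*229.8473 = 31259.2328 mm^3
PD = 31259.2328 / 59960 = 0.521

0.521


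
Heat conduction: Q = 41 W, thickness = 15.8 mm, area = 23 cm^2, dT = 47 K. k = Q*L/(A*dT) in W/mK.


k = 41*15.8/1000/(23/10000*47) = 5.99 W/mK

5.99


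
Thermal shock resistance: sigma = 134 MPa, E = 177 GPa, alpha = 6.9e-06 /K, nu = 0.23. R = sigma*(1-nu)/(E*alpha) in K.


R = 134*(1-0.23)/(177*1000*6.9e-06) = 84 K

84


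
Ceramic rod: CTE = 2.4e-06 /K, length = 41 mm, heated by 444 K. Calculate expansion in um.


dL = 2.4e-06 * 41 * 444 * 1000 = 43.69 um

43.69


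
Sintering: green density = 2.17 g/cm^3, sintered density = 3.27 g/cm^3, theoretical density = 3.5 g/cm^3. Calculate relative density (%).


Relative = 3.27 / 3.5 * 100 = 93.4%

93.4


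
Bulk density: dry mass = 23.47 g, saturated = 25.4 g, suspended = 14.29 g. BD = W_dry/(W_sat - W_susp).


BD = 23.47 / (25.4 - 14.29) = 23.47 / 11.11 = 2.113 g/cm^3

2.113


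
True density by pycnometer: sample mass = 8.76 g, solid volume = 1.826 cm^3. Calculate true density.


TD = 8.76 / 1.826 = 4.797 g/cm^3

4.797


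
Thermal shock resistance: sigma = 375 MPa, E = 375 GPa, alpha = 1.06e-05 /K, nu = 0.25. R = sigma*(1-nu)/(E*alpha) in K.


R = 375*(1-0.25)/(375*1000*1.06e-05) = 71 K

71


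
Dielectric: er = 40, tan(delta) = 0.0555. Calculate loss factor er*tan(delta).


Loss = 40 * 0.0555 = 2.22

2.22


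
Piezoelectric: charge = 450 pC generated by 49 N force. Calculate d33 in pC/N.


d33 = 450 / 49 = 9.2 pC/N

9.2


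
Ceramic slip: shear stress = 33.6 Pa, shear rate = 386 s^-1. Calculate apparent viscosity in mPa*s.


eta = tau/gamma * 1000 = 33.6/386 * 1000 = 87.0 mPa*s

87.0


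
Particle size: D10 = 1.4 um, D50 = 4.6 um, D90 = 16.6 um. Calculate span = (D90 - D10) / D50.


Span = (16.6 - 1.4) / 4.6 = 15.2 / 4.6 = 3.304

3.304


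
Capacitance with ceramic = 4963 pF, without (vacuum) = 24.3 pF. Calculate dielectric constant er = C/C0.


er = 4963 / 24.3 = 204.24

204.24


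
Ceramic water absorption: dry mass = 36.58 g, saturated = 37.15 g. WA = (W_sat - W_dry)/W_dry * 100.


WA = (37.15 - 36.58) / 36.58 * 100 = 1.56%

1.56


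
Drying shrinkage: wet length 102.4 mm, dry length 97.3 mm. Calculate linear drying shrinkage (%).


DS = (102.4 - 97.3) / 102.4 * 100 = 4.98%

4.98


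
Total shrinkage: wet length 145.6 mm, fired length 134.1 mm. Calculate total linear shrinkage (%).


TS = (145.6 - 134.1) / 145.6 * 100 = 7.9%

7.9


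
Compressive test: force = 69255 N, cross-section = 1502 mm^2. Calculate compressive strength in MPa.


CS = 69255 / 1502 = 46.1 MPa

46.1


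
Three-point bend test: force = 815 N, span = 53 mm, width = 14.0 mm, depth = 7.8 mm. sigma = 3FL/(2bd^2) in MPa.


sigma = 3*815*53/(2*14.0*7.8^2) = 76.1 MPa

76.1


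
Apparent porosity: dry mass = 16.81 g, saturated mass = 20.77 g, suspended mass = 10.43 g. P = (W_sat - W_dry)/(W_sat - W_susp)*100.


P = (20.77 - 16.81) / (20.77 - 10.43) * 100 = 3.96 / 10.34 * 100 = 38.3%

38.3


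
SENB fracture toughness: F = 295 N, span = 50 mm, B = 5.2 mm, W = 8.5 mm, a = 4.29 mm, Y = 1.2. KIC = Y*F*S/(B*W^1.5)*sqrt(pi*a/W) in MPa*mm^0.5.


KIC = 1.2*295*50/(5.2*8.5^1.5)*sqrt(pi*4.29/8.5) = 172.96

172.96


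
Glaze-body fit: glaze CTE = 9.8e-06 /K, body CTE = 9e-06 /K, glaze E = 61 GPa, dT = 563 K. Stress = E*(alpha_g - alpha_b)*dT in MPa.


Stress = 61*1000*(9.8e-06 - 9e-06)*563 = 27.5 MPa

27.5


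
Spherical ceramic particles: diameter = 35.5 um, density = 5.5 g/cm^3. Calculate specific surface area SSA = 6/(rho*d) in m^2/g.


SSA = 6 / (5.5 * 35.5) = 0.031 m^2/g

0.031


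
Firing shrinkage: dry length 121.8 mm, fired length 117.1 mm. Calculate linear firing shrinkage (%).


FS = (121.8 - 117.1) / 121.8 * 100 = 3.86%

3.86


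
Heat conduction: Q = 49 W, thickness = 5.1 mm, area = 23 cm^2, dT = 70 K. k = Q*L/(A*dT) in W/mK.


k = 49*5.1/1000/(23/10000*70) = 1.55 W/mK

1.55


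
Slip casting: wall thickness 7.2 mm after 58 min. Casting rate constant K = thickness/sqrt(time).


K = 7.2 / sqrt(58) = 7.2 / 7.6158 = 0.945 mm/min^0.5

0.945


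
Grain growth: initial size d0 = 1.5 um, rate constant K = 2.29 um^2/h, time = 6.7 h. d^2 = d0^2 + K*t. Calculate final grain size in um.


d^2 = 1.5^2 + 2.29*6.7 = 17.593
d = sqrt(17.593) = 4.19 um

4.19


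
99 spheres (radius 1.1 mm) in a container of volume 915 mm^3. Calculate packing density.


V_sphere = 4/3*pi*1.1^3 = 5.5753 mm^3
Total V = 99*5.5753 = 551.9547 mm^3
PD = 551.9547 / 915 = 0.603

0.603


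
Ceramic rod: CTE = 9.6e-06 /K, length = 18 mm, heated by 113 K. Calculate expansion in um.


dL = 9.6e-06 * 18 * 113 * 1000 = 19.526 um

19.526


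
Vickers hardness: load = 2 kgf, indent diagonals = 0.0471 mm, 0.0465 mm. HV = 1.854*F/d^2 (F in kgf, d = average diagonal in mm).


d_avg = (0.0471+0.0465)/2 = 0.0468 mm
HV = 1.854*2/0.0468^2 = 1693

1693


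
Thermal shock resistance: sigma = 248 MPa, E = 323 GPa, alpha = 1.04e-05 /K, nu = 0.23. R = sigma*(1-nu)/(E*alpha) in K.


R = 248*(1-0.23)/(323*1000*1.04e-05) = 57 K

57


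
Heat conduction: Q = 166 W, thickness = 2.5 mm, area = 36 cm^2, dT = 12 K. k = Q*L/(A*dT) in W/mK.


k = 166*2.5/1000/(36/10000*12) = 9.61 W/mK

9.61


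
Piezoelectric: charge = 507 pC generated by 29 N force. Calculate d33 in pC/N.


d33 = 507 / 29 = 17.5 pC/N

17.5


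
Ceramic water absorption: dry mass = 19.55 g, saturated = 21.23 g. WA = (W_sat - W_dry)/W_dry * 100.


WA = (21.23 - 19.55) / 19.55 * 100 = 8.59%

8.59


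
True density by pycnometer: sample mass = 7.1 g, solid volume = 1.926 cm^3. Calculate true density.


TD = 7.1 / 1.926 = 3.686 g/cm^3

3.686


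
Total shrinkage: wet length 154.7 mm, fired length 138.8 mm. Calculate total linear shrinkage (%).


TS = (154.7 - 138.8) / 154.7 * 100 = 10.28%

10.28


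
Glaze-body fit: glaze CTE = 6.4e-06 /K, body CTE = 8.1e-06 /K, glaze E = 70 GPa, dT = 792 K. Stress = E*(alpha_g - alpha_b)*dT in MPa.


Stress = 70*1000*(6.4e-06 - 8.1e-06)*792 = -94.2 MPa

-94.2


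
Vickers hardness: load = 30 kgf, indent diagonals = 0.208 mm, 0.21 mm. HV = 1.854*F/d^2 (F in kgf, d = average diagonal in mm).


d_avg = (0.208+0.21)/2 = 0.209 mm
HV = 1.854*30/0.209^2 = 1273

1273


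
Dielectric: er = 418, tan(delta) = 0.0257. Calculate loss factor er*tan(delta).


Loss = 418 * 0.0257 = 10.743

10.743


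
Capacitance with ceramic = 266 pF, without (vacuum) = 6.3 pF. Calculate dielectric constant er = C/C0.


er = 266 / 6.3 = 42.22

42.22


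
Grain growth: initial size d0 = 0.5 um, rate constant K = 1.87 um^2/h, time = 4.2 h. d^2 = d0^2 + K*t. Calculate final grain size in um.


d^2 = 0.5^2 + 1.87*4.2 = 8.104
d = sqrt(8.104) = 2.85 um

2.85


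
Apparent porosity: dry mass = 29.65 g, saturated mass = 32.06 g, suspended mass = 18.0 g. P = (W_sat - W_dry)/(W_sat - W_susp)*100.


P = (32.06 - 29.65) / (32.06 - 18.0) * 100 = 2.41 / 14.06 * 100 = 17.1%

17.1


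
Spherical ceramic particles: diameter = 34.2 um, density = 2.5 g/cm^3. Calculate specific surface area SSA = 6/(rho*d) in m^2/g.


SSA = 6 / (2.5 * 34.2) = 0.07 m^2/g

0.07


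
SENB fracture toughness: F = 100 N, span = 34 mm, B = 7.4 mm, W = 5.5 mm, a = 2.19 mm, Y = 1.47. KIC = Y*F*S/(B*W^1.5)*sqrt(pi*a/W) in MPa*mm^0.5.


KIC = 1.47*100*34/(7.4*5.5^1.5)*sqrt(pi*2.19/5.5) = 58.56

58.56


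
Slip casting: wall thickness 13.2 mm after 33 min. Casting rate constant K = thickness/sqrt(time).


K = 13.2 / sqrt(33) = 13.2 / 5.7446 = 2.298 mm/min^0.5

2.298


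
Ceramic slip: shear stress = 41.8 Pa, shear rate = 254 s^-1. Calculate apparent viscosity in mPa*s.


eta = tau/gamma * 1000 = 41.8/254 * 1000 = 164.6 mPa*s

164.6


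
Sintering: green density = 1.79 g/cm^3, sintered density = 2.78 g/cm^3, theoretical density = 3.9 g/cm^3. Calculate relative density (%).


Relative = 2.78 / 3.9 * 100 = 71.3%

71.3


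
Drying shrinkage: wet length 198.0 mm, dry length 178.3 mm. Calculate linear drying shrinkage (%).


DS = (198.0 - 178.3) / 198.0 * 100 = 9.95%

9.95


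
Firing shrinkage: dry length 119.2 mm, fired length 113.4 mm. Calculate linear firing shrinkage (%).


FS = (119.2 - 113.4) / 119.2 * 100 = 4.87%

4.87


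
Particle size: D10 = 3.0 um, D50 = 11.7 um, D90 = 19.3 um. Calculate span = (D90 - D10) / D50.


Span = (19.3 - 3.0) / 11.7 = 16.3 / 11.7 = 1.393

1.393


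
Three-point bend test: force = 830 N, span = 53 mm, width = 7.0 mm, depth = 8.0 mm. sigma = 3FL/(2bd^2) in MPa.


sigma = 3*830*53/(2*7.0*8.0^2) = 147.3 MPa

147.3


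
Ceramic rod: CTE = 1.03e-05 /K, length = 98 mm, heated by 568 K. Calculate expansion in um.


dL = 1.03e-05 * 98 * 568 * 1000 = 573.339 um

573.339


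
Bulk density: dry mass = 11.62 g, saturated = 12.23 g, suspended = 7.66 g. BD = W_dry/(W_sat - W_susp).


BD = 11.62 / (12.23 - 7.66) = 11.62 / 4.57 = 2.543 g/cm^3

2.543


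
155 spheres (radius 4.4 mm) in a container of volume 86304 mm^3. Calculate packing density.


V_sphere = 4/3*pi*4.4^3 = 356.8179 mm^3
Total V = 155*356.8179 = 55306.7745 mm^3
PD = 55306.7745 / 86304 = 0.641

0.641


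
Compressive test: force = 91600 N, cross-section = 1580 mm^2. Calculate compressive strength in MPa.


CS = 91600 / 1580 = 58.0 MPa

58.0


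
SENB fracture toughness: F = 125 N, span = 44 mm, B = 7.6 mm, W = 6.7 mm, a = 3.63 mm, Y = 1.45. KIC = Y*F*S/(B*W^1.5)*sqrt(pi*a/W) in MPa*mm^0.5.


KIC = 1.45*125*44/(7.6*6.7^1.5)*sqrt(pi*3.63/6.7) = 78.94

78.94


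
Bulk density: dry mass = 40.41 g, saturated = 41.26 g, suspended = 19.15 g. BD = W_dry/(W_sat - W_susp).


BD = 40.41 / (41.26 - 19.15) = 40.41 / 22.11 = 1.828 g/cm^3

1.828


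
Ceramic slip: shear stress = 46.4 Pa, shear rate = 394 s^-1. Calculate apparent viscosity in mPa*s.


eta = tau/gamma * 1000 = 46.4/394 * 1000 = 117.8 mPa*s

117.8


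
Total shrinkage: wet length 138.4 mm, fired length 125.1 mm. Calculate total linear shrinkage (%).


TS = (138.4 - 125.1) / 138.4 * 100 = 9.61%

9.61


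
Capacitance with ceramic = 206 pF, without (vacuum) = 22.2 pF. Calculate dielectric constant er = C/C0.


er = 206 / 22.2 = 9.28

9.28


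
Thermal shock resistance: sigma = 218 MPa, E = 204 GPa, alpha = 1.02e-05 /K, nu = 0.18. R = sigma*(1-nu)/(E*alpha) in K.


R = 218*(1-0.18)/(204*1000*1.02e-05) = 86 K

86


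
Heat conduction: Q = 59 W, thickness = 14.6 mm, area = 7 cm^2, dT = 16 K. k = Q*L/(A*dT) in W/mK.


k = 59*14.6/1000/(7/10000*16) = 76.91 W/mK

76.91


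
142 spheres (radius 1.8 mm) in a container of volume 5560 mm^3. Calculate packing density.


V_sphere = 4/3*pi*1.8^3 = 24.429 mm^3
Total V = 142*24.429 = 3468.918 mm^3
PD = 3468.918 / 5560 = 0.624

0.624


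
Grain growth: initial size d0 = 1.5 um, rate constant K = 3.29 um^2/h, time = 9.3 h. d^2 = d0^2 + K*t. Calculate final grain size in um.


d^2 = 1.5^2 + 3.29*9.3 = 32.847
d = sqrt(32.847) = 5.73 um

5.73


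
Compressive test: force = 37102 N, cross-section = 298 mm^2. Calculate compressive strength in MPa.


CS = 37102 / 298 = 124.5 MPa

124.5


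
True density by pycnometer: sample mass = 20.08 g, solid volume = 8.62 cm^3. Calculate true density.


TD = 20.08 / 8.62 = 2.329 g/cm^3

2.329


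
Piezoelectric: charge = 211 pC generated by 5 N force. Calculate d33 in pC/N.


d33 = 211 / 5 = 42.2 pC/N

42.2


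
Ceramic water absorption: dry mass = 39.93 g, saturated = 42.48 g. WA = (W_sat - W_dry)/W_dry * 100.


WA = (42.48 - 39.93) / 39.93 * 100 = 6.39%

6.39


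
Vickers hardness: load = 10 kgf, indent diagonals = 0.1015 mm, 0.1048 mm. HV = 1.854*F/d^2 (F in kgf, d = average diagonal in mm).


d_avg = (0.1015+0.1048)/2 = 0.10315 mm
HV = 1.854*10/0.10315^2 = 1742

1742


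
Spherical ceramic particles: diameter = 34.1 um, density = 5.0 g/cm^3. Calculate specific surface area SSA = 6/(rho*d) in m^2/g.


SSA = 6 / (5.0 * 34.1) = 0.035 m^2/g

0.035


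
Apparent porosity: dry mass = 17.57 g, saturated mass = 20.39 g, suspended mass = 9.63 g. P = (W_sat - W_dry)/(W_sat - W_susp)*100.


P = (20.39 - 17.57) / (20.39 - 9.63) * 100 = 2.82 / 10.76 * 100 = 26.2%

26.2


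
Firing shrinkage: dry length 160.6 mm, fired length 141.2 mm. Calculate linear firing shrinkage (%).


FS = (160.6 - 141.2) / 160.6 * 100 = 12.08%

12.08


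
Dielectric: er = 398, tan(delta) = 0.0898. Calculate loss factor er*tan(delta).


Loss = 398 * 0.0898 = 35.74

35.74


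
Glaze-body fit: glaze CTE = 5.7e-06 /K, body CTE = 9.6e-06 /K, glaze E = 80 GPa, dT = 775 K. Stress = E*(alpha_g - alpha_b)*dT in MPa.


Stress = 80*1000*(5.7e-06 - 9.6e-06)*775 = -241.8 MPa

-241.8


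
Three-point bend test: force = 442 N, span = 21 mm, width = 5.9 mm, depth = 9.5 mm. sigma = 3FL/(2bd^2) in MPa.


sigma = 3*442*21/(2*5.9*9.5^2) = 26.1 MPa

26.1


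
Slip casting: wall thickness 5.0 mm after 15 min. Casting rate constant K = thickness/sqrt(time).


K = 5.0 / sqrt(15) = 5.0 / 3.873 = 1.291 mm/min^0.5

1.291


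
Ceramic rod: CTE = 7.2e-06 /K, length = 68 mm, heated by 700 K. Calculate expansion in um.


dL = 7.2e-06 * 68 * 700 * 1000 = 342.72 um

342.72


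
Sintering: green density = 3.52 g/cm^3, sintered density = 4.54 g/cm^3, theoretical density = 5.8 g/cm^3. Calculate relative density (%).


Relative = 4.54 / 5.8 * 100 = 78.3%

78.3
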